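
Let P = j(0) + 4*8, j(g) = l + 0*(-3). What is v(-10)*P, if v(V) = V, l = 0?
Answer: -320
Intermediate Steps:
j(g) = 0 (j(g) = 0 + 0*(-3) = 0 + 0 = 0)
P = 32 (P = 0 + 4*8 = 0 + 32 = 32)
v(-10)*P = -10*32 = -320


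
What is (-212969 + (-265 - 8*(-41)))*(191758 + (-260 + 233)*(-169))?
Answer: -41797918826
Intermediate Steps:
(-212969 + (-265 - 8*(-41)))*(191758 + (-260 + 233)*(-169)) = (-212969 + (-265 + 328))*(191758 - 27*(-169)) = (-212969 + 63)*(191758 + 4563) = -212906*196321 = -41797918826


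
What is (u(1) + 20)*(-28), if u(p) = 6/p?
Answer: -728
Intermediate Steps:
(u(1) + 20)*(-28) = (6/1 + 20)*(-28) = (6*1 + 20)*(-28) = (6 + 20)*(-28) = 26*(-28) = -728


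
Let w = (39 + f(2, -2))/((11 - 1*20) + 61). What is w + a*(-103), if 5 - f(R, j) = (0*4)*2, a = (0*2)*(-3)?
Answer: 11/13 ≈ 0.84615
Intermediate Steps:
a = 0 (a = 0*(-3) = 0)
f(R, j) = 5 (f(R, j) = 5 - 0*4*2 = 5 - 0*2 = 5 - 1*0 = 5 + 0 = 5)
w = 11/13 (w = (39 + 5)/((11 - 1*20) + 61) = 44/((11 - 20) + 61) = 44/(-9 + 61) = 44/52 = 44*(1/52) = 11/13 ≈ 0.84615)
w + a*(-103) = 11/13 + 0*(-103) = 11/13 + 0 = 11/13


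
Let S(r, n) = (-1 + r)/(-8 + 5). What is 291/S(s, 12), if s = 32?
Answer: -873/31 ≈ -28.161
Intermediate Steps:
S(r, n) = 1/3 - r/3 (S(r, n) = (-1 + r)/(-3) = (-1 + r)*(-1/3) = 1/3 - r/3)
291/S(s, 12) = 291/(1/3 - 1/3*32) = 291/(1/3 - 32/3) = 291/(-31/3) = 291*(-3/31) = -873/31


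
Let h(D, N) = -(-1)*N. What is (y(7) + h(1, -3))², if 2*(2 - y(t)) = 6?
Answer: 16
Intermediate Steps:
h(D, N) = N
y(t) = -1 (y(t) = 2 - ½*6 = 2 - 3 = -1)
(y(7) + h(1, -3))² = (-1 - 3)² = (-4)² = 16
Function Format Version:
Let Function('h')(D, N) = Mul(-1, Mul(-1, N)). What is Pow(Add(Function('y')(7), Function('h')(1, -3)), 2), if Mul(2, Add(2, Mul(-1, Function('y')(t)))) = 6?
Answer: 16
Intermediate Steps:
Function('h')(D, N) = N
Function('y')(t) = -1 (Function('y')(t) = Add(2, Mul(Rational(-1, 2), 6)) = Add(2, -3) = -1)
Pow(Add(Function('y')(7), Function('h')(1, -3)), 2) = Pow(Add(-1, -3), 2) = Pow(-4, 2) = 16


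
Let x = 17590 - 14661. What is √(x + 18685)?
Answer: √21614 ≈ 147.02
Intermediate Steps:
x = 2929
√(x + 18685) = √(2929 + 18685) = √21614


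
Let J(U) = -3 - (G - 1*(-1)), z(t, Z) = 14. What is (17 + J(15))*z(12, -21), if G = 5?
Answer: 112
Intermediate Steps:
J(U) = -9 (J(U) = -3 - (5 - 1*(-1)) = -3 - (5 + 1) = -3 - 1*6 = -3 - 6 = -9)
(17 + J(15))*z(12, -21) = (17 - 9)*14 = 8*14 = 112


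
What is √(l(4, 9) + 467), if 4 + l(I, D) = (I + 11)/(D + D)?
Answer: 11*√138/6 ≈ 21.537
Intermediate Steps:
l(I, D) = -4 + (11 + I)/(2*D) (l(I, D) = -4 + (I + 11)/(D + D) = -4 + (11 + I)/((2*D)) = -4 + (11 + I)*(1/(2*D)) = -4 + (11 + I)/(2*D))
√(l(4, 9) + 467) = √((½)*(11 + 4 - 8*9)/9 + 467) = √((½)*(⅑)*(11 + 4 - 72) + 467) = √((½)*(⅑)*(-57) + 467) = √(-19/6 + 467) = √(2783/6) = 11*√138/6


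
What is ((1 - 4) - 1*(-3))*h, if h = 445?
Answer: 0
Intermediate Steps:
((1 - 4) - 1*(-3))*h = ((1 - 4) - 1*(-3))*445 = (-3 + 3)*445 = 0*445 = 0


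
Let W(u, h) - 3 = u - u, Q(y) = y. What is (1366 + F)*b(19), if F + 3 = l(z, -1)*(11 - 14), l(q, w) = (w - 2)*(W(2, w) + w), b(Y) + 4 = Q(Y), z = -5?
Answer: 20715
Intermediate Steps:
W(u, h) = 3 (W(u, h) = 3 + (u - u) = 3 + 0 = 3)
b(Y) = -4 + Y
l(q, w) = (-2 + w)*(3 + w) (l(q, w) = (w - 2)*(3 + w) = (-2 + w)*(3 + w))
F = 15 (F = -3 + (-6 - 1 + (-1)²)*(11 - 14) = -3 + (-6 - 1 + 1)*(-3) = -3 - 6*(-3) = -3 + 18 = 15)
(1366 + F)*b(19) = (1366 + 15)*(-4 + 19) = 1381*15 = 20715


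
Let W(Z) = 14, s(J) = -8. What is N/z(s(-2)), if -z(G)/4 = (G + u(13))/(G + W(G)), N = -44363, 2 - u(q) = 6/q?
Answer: -576719/56 ≈ -10299.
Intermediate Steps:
u(q) = 2 - 6/q
z(G) = -4*(20/13 + G)/(14 + G) (z(G) = -4*(G + (2 - 6/13))/(G + 14) = -4*(G + (2 - 6*1/13))/(14 + G) = -4*(G + (2 - 6/13))/(14 + G) = -4*(G + 20/13)/(14 + G) = -4*(20/13 + G)/(14 + G))
N/z(s(-2)) = -44363*13*(14 - 8)/(4*(-20 - 13*(-8))) = -44363*39/(2*(-20 + 104)) = -44363/((4/13)*(⅙)*84) = -44363/56/13 = -44363*13/56 = -576719/56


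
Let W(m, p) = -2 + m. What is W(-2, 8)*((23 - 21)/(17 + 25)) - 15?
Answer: -319/21 ≈ -15.190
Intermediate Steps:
W(-2, 8)*((23 - 21)/(17 + 25)) - 15 = (-2 - 2)*((23 - 21)/(17 + 25)) - 15 = -8/42 - 15 = -4*1/21 - 15 = -4/21 - 15 = -319/21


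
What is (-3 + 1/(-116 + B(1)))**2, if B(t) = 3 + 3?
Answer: 109561/12100 ≈ 9.0546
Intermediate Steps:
B(t) = 6
(-3 + 1/(-116 + B(1)))**2 = (-3 + 1/(-116 + 6))**2 = (-3 + 1/(-110))**2 = (-3 - 1/110)**2 = (-331/110)**2 = 109561/12100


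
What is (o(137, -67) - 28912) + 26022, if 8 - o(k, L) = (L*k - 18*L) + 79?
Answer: 5012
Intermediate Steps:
o(k, L) = -71 + 18*L - L*k (o(k, L) = 8 - ((L*k - 18*L) + 79) = 8 - ((-18*L + L*k) + 79) = 8 - (79 - 18*L + L*k) = 8 + (-79 + 18*L - L*k) = -71 + 18*L - L*k)
(o(137, -67) - 28912) + 26022 = ((-71 + 18*(-67) - 1*(-67)*137) - 28912) + 26022 = ((-71 - 1206 + 9179) - 28912) + 26022 = (7902 - 28912) + 26022 = -21010 + 26022 = 5012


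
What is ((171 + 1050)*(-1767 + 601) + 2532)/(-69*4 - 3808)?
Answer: 710577/2042 ≈ 347.98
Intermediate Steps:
((171 + 1050)*(-1767 + 601) + 2532)/(-69*4 - 3808) = (1221*(-1166) + 2532)/(-276 - 3808) = (-1423686 + 2532)/(-4084) = -1421154*(-1/4084) = 710577/2042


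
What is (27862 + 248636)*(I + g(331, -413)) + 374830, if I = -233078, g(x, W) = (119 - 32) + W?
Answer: -64535364362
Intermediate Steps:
g(x, W) = 87 + W
(27862 + 248636)*(I + g(331, -413)) + 374830 = (27862 + 248636)*(-233078 + (87 - 413)) + 374830 = 276498*(-233078 - 326) + 374830 = 276498*(-233404) + 374830 = -64535739192 + 374830 = -64535364362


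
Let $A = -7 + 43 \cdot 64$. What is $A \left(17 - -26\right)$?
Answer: $118035$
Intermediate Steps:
$A = 2745$ ($A = -7 + 2752 = 2745$)
$A \left(17 - -26\right) = 2745 \left(17 - -26\right) = 2745 \left(17 + 26\right) = 2745 \cdot 43 = 118035$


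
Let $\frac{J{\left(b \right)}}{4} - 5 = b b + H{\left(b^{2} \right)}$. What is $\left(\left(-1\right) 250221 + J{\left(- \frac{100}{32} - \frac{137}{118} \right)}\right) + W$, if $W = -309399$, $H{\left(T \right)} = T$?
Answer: $- \frac{15579648271}{27848} \approx -5.5945 \cdot 10^{5}$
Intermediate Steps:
$J{\left(b \right)} = 20 + 8 b^{2}$ ($J{\left(b \right)} = 20 + 4 \left(b b + b^{2}\right) = 20 + 4 \left(b^{2} + b^{2}\right) = 20 + 4 \cdot 2 b^{2} = 20 + 8 b^{2}$)
$\left(\left(-1\right) 250221 + J{\left(- \frac{100}{32} - \frac{137}{118} \right)}\right) + W = \left(\left(-1\right) 250221 + \left(20 + 8 \left(- \frac{100}{32} - \frac{137}{118}\right)^{2}\right)\right) - 309399 = \left(-250221 + \left(20 + 8 \left(\left(-100\right) \frac{1}{32} - \frac{137}{118}\right)^{2}\right)\right) - 309399 = \left(-250221 + \left(20 + 8 \left(- \frac{25}{8} - \frac{137}{118}\right)^{2}\right)\right) - 309399 = \left(-250221 + \left(20 + 8 \left(- \frac{2023}{472}\right)^{2}\right)\right) - 309399 = \left(-250221 + \left(20 + 8 \cdot \frac{4092529}{222784}\right)\right) - 309399 = \left(-250221 + \left(20 + \frac{4092529}{27848}\right)\right) - 309399 = \left(-250221 + \frac{4649489}{27848}\right) - 309399 = - \frac{6963504919}{27848} - 309399 = - \frac{15579648271}{27848}$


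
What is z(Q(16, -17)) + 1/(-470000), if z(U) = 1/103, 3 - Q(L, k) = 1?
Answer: 469897/48410000 ≈ 0.0097066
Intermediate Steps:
Q(L, k) = 2 (Q(L, k) = 3 - 1*1 = 3 - 1 = 2)
z(U) = 1/103
z(Q(16, -17)) + 1/(-470000) = 1/103 + 1/(-470000) = 1/103 - 1/470000 = 469897/48410000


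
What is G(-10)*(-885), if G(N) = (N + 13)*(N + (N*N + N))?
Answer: -212400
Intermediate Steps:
G(N) = (13 + N)*(N**2 + 2*N) (G(N) = (13 + N)*(N + (N**2 + N)) = (13 + N)*(N + (N + N**2)) = (13 + N)*(N**2 + 2*N))
G(-10)*(-885) = -10*(26 + (-10)**2 + 15*(-10))*(-885) = -10*(26 + 100 - 150)*(-885) = -10*(-24)*(-885) = 240*(-885) = -212400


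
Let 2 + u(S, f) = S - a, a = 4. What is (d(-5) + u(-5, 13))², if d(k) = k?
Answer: 256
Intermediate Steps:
u(S, f) = -6 + S (u(S, f) = -2 + (S - 1*4) = -2 + (S - 4) = -2 + (-4 + S) = -6 + S)
(d(-5) + u(-5, 13))² = (-5 + (-6 - 5))² = (-5 - 11)² = (-16)² = 256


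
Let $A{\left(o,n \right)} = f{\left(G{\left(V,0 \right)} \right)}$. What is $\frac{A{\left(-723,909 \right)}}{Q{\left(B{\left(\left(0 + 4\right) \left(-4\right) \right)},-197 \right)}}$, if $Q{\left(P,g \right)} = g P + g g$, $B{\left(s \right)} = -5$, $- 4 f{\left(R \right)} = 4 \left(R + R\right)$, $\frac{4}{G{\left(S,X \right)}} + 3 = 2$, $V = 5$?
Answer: $\frac{4}{19897} \approx 0.00020104$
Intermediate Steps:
$G{\left(S,X \right)} = -4$ ($G{\left(S,X \right)} = \frac{4}{-3 + 2} = \frac{4}{-1} = 4 \left(-1\right) = -4$)
$f{\left(R \right)} = - 2 R$ ($f{\left(R \right)} = - \frac{4 \left(R + R\right)}{4} = - \frac{4 \cdot 2 R}{4} = - \frac{8 R}{4} = - 2 R$)
$A{\left(o,n \right)} = 8$ ($A{\left(o,n \right)} = \left(-2\right) \left(-4\right) = 8$)
$Q{\left(P,g \right)} = g^{2} + P g$ ($Q{\left(P,g \right)} = P g + g^{2} = g^{2} + P g$)
$\frac{A{\left(-723,909 \right)}}{Q{\left(B{\left(\left(0 + 4\right) \left(-4\right) \right)},-197 \right)}} = \frac{8}{\left(-197\right) \left(-5 - 197\right)} = \frac{8}{\left(-197\right) \left(-202\right)} = \frac{8}{39794} = 8 \cdot \frac{1}{39794} = \frac{4}{19897}$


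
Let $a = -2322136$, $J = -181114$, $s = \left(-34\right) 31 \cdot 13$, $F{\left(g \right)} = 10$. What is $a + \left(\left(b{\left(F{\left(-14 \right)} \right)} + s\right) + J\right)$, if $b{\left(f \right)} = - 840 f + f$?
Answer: $-2525342$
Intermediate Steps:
$b{\left(f \right)} = - 839 f$
$s = -13702$ ($s = \left(-1054\right) 13 = -13702$)
$a + \left(\left(b{\left(F{\left(-14 \right)} \right)} + s\right) + J\right) = -2322136 - 203206 = -2525342$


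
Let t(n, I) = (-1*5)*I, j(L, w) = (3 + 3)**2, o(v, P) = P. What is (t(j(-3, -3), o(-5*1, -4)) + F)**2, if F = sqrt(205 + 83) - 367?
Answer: 120697 - 8328*sqrt(2) ≈ 1.0892e+5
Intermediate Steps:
j(L, w) = 36 (j(L, w) = 6**2 = 36)
t(n, I) = -5*I
F = -367 + 12*sqrt(2) (F = sqrt(288) - 367 = 12*sqrt(2) - 367 = -367 + 12*sqrt(2) ≈ -350.03)
(t(j(-3, -3), o(-5*1, -4)) + F)**2 = (-5*(-4) + (-367 + 12*sqrt(2)))**2 = (20 + (-367 + 12*sqrt(2)))**2 = (-347 + 12*sqrt(2))**2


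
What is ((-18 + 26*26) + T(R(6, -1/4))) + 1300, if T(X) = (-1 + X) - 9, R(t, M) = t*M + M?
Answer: 7785/4 ≈ 1946.3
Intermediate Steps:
R(t, M) = M + M*t (R(t, M) = M*t + M = M + M*t)
T(X) = -10 + X
((-18 + 26*26) + T(R(6, -1/4))) + 1300 = ((-18 + 26*26) + (-10 + (-1/4)*(1 + 6))) + 1300 = ((-18 + 676) + (-10 - 1*¼*7)) + 1300 = (658 + (-10 - ¼*7)) + 1300 = (658 + (-10 - 7/4)) + 1300 = (658 - 47/4) + 1300 = 2585/4 + 1300 = 7785/4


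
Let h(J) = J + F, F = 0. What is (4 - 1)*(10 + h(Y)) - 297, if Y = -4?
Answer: -279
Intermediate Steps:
h(J) = J (h(J) = J + 0 = J)
(4 - 1)*(10 + h(Y)) - 297 = (4 - 1)*(10 - 4) - 297 = 3*6 - 297 = 18 - 297 = -279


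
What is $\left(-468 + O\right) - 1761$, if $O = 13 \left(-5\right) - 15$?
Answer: $-2309$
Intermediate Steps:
$O = -80$ ($O = -65 - 15 = -80$)
$\left(-468 + O\right) - 1761 = \left(-468 - 80\right) - 1761 = -548 - 1761 = -2309$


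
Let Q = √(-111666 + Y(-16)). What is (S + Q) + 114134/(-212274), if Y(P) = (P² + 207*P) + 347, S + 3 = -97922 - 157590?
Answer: -27119652622/106137 + 25*I*√183 ≈ -2.5552e+5 + 338.19*I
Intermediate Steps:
S = -255515 (S = -3 + (-97922 - 157590) = -3 - 255512 = -255515)
Y(P) = 347 + P² + 207*P
Q = 25*I*√183 (Q = √(-111666 + (347 + (-16)² + 207*(-16))) = √(-111666 + (347 + 256 - 3312)) = √(-111666 - 2709) = √(-114375) = 25*I*√183 ≈ 338.19*I)
(S + Q) + 114134/(-212274) = (-255515 + 25*I*√183) + 114134/(-212274) = (-255515 + 25*I*√183) + 114134*(-1/212274) = (-255515 + 25*I*√183) - 57067/106137 = -27119652622/106137 + 25*I*√183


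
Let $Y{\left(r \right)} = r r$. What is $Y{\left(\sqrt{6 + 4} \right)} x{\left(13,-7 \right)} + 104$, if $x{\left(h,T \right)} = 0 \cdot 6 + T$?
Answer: $34$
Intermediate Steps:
$Y{\left(r \right)} = r^{2}$
$x{\left(h,T \right)} = T$ ($x{\left(h,T \right)} = 0 + T = T$)
$Y{\left(\sqrt{6 + 4} \right)} x{\left(13,-7 \right)} + 104 = \left(\sqrt{6 + 4}\right)^{2} \left(-7\right) + 104 = \left(\sqrt{10}\right)^{2} \left(-7\right) + 104 = 10 \left(-7\right) + 104 = -70 + 104 = 34$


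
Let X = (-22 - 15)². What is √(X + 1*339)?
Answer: 2*√427 ≈ 41.328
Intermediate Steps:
X = 1369 (X = (-37)² = 1369)
√(X + 1*339) = √(1369 + 1*339) = √(1369 + 339) = √1708 = 2*√427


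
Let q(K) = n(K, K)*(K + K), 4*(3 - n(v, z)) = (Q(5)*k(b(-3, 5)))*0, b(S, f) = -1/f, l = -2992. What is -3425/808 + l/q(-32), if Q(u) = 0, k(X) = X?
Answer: 27499/2424 ≈ 11.344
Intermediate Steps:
n(v, z) = 3 (n(v, z) = 3 - 0*(-1/5)*0/4 = 3 - 0*0 = 3 - 1/4*0 = 3 + 0 = 3)
q(K) = 6*K (q(K) = 3*(K + K) = 3*(2*K) = 6*K)
-3425/808 + l/q(-32) = -3425/808 - 2992/(6*(-32)) = -3425*1/808 - 2992/(-192) = -3425/808 - 2992*(-1/192) = -3425/808 + 187/12 = 27499/2424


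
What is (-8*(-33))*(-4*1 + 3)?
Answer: -264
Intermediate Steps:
(-8*(-33))*(-4*1 + 3) = 264*(-4 + 3) = 264*(-1) = -264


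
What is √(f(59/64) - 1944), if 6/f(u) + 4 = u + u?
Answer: 2*I*√257462/23 ≈ 44.122*I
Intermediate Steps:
f(u) = 6/(-4 + 2*u) (f(u) = 6/(-4 + (u + u)) = 6/(-4 + 2*u))
√(f(59/64) - 1944) = √(3/(-2 + 59/64) - 1944) = √(3/(-69/64) - 1944) = √(3*(-64/69) - 1944) = √(-64/23 - 1944) = √(-44776/23) = 2*I*√257462/23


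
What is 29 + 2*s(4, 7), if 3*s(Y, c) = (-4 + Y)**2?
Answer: 29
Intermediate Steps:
s(Y, c) = (-4 + Y)**2/3
29 + 2*s(4, 7) = 29 + 2*((-4 + 4)**2/3) = 29 + 2*((1/3)*0**2) = 29 + 2*((1/3)*0) = 29 + 2*0 = 29 + 0 = 29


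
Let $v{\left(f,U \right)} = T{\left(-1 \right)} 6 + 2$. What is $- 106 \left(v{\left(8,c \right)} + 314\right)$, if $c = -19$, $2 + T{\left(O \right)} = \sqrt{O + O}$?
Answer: $-32224 - 636 i \sqrt{2} \approx -32224.0 - 899.44 i$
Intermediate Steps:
$T{\left(O \right)} = -2 + \sqrt{2} \sqrt{O}$ ($T{\left(O \right)} = -2 + \sqrt{O + O} = -2 + \sqrt{2 O} = -2 + \sqrt{2} \sqrt{O}$)
$v{\left(f,U \right)} = -10 + 6 i \sqrt{2}$ ($v{\left(f,U \right)} = \left(-2 + \sqrt{2} \sqrt{-1}\right) 6 + 2 = \left(-2 + \sqrt{2} i\right) 6 + 2 = \left(-2 + i \sqrt{2}\right) 6 + 2 = \left(-12 + 6 i \sqrt{2}\right) + 2 = -10 + 6 i \sqrt{2}$)
$- 106 \left(v{\left(8,c \right)} + 314\right) = - 106 \left(\left(-10 + 6 i \sqrt{2}\right) + 314\right) = - 106 \left(304 + 6 i \sqrt{2}\right) = -32224 - 636 i \sqrt{2}$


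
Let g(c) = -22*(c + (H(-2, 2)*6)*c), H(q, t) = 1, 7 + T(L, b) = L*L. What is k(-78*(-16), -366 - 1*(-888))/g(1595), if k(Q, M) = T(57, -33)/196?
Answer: -1621/24071740 ≈ -6.7340e-5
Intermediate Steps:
T(L, b) = -7 + L² (T(L, b) = -7 + L*L = -7 + L²)
k(Q, M) = 1621/98 (k(Q, M) = (-7 + 57²)/196 = (-7 + 3249)*(1/196) = 3242*(1/196) = 1621/98)
g(c) = -154*c (g(c) = -22*(c + (1*6)*c) = -22*(c + 6*c) = -154*c)
k(-78*(-16), -366 - 1*(-888))/g(1595) = 1621/(98*((-154*1595))) = (1621/98)/(-245630) = (1621/98)*(-1/245630) = -1621/24071740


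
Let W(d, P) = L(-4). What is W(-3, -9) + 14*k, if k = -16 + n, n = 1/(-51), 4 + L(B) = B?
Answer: -11846/51 ≈ -232.27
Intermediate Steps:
L(B) = -4 + B
n = -1/51 ≈ -0.019608
W(d, P) = -8 (W(d, P) = -4 - 4 = -8)
k = -817/51 (k = -16 - 1/51 = -817/51 ≈ -16.020)
W(-3, -9) + 14*k = -8 + 14*(-817/51) = -8 - 11438/51 = -11846/51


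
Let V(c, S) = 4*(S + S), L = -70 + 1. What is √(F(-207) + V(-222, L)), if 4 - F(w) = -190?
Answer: I*√358 ≈ 18.921*I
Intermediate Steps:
L = -69
F(w) = 194 (F(w) = 4 - 1*(-190) = 4 + 190 = 194)
V(c, S) = 8*S (V(c, S) = 4*(2*S) = 8*S)
√(F(-207) + V(-222, L)) = √(194 + 8*(-69)) = √(194 - 552) = √(-358) = I*√358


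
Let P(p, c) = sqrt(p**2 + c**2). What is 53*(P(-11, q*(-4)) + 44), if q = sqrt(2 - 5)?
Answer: 2332 + 53*sqrt(73) ≈ 2784.8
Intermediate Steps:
q = I*sqrt(3) (q = sqrt(-3) = I*sqrt(3) ≈ 1.732*I)
P(p, c) = sqrt(c**2 + p**2)
53*(P(-11, q*(-4)) + 44) = 53*(sqrt(((I*sqrt(3))*(-4))**2 + (-11)**2) + 44) = 53*(sqrt((-4*I*sqrt(3))**2 + 121) + 44) = 53*(sqrt(-48 + 121) + 44) = 53*(sqrt(73) + 44) = 53*(44 + sqrt(73)) = 2332 + 53*sqrt(73)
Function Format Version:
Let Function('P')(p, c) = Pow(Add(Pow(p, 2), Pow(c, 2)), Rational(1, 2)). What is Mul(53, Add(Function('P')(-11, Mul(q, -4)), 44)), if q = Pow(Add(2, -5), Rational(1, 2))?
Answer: Add(2332, Mul(53, Pow(73, Rational(1, 2)))) ≈ 2784.8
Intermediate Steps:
q = Mul(I, Pow(3, Rational(1, 2))) (q = Pow(-3, Rational(1, 2)) = Mul(I, Pow(3, Rational(1, 2))) ≈ Mul(1.7320, I))
Function('P')(p, c) = Pow(Add(Pow(c, 2), Pow(p, 2)), Rational(1, 2))
Mul(53, Add(Function('P')(-11, Mul(q, -4)), 44)) = Mul(53, Add(Pow(Add(Pow(Mul(Mul(I, Pow(3, Rational(1, 2))), -4), 2), Pow(-11, 2)), Rational(1, 2)), 44)) = Mul(53, Add(Pow(Add(Pow(Mul(-4, I, Pow(3, Rational(1, 2))), 2), 121), Rational(1, 2)), 44)) = Mul(53, Add(Pow(Add(-48, 121), Rational(1, 2)), 44)) = Mul(53, Add(Pow(73, Rational(1, 2)), 44)) = Mul(53, Add(44, Pow(73, Rational(1, 2)))) = Add(2332, Mul(53, Pow(73, Rational(1, 2))))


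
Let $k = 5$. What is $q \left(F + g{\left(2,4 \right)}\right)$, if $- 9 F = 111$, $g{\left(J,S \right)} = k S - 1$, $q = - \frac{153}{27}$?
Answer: $- \frac{340}{9} \approx -37.778$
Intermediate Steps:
$q = - \frac{17}{3}$ ($q = \left(-153\right) \frac{1}{27} = - \frac{17}{3} \approx -5.6667$)
$g{\left(J,S \right)} = -1 + 5 S$ ($g{\left(J,S \right)} = 5 S - 1 = -1 + 5 S$)
$F = - \frac{37}{3}$ ($F = \left(- \frac{1}{9}\right) 111 = - \frac{37}{3} \approx -12.333$)
$q \left(F + g{\left(2,4 \right)}\right) = - \frac{17 \left(- \frac{37}{3} + \left(-1 + 5 \cdot 4\right)\right)}{3} = - \frac{17 \left(- \frac{37}{3} + \left(-1 + 20\right)\right)}{3} = - \frac{17 \left(- \frac{37}{3} + 19\right)}{3} = \left(- \frac{17}{3}\right) \frac{20}{3} = - \frac{340}{9}$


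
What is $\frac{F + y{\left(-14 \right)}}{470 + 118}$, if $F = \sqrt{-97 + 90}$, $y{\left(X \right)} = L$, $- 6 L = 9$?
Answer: $- \frac{1}{392} + \frac{i \sqrt{7}}{588} \approx -0.002551 + 0.0044996 i$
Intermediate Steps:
$L = - \frac{3}{2}$ ($L = \left(- \frac{1}{6}\right) 9 = - \frac{3}{2} \approx -1.5$)
$y{\left(X \right)} = - \frac{3}{2}$
$F = i \sqrt{7}$ ($F = \sqrt{-7} = i \sqrt{7} \approx 2.6458 i$)
$\frac{F + y{\left(-14 \right)}}{470 + 118} = \frac{i \sqrt{7} - \frac{3}{2}}{470 + 118} = \frac{- \frac{3}{2} + i \sqrt{7}}{588} = \left(- \frac{3}{2} + i \sqrt{7}\right) \frac{1}{588} = - \frac{1}{392} + \frac{i \sqrt{7}}{588}$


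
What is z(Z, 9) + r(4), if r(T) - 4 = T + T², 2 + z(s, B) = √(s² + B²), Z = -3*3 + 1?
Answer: 22 + √145 ≈ 34.042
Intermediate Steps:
Z = -8 (Z = -9 + 1 = -8)
z(s, B) = -2 + √(B² + s²) (z(s, B) = -2 + √(s² + B²) = -2 + √(B² + s²))
r(T) = 4 + T + T² (r(T) = 4 + (T + T²) = 4 + T + T²)
z(Z, 9) + r(4) = (-2 + √(9² + (-8)²)) + (4 + 4 + 4²) = (-2 + √(81 + 64)) + (4 + 4 + 16) = (-2 + √145) + 24 = 22 + √145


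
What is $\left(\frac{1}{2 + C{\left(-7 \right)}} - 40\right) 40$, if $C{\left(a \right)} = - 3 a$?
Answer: $- \frac{36760}{23} \approx -1598.3$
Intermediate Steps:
$\left(\frac{1}{2 + C{\left(-7 \right)}} - 40\right) 40 = \left(\frac{1}{2 - -21} - 40\right) 40 = \left(\frac{1}{2 + 21} - 40\right) 40 = \left(\frac{1}{23} - 40\right) 40 = \left(- \frac{919}{23}\right) 40 = - \frac{36760}{23}$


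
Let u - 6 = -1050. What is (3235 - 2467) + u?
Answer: -276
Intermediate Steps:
u = -1044 (u = 6 - 1050 = -1044)
(3235 - 2467) + u = (3235 - 2467) - 1044 = 768 - 1044 = -276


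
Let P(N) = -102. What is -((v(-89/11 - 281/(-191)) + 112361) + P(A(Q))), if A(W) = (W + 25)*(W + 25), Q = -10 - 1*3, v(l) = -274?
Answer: -111985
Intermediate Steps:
Q = -13 (Q = -10 - 3 = -13)
A(W) = (25 + W)**2 (A(W) = (25 + W)*(25 + W) = (25 + W)**2)
-((v(-89/11 - 281/(-191)) + 112361) + P(A(Q))) = -((-274 + 112361) - 102) = -(112087 - 102) = -1*111985 = -111985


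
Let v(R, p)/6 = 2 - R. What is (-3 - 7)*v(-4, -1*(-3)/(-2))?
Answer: -360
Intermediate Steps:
v(R, p) = 12 - 6*R (v(R, p) = 6*(2 - R) = 12 - 6*R)
(-3 - 7)*v(-4, -1*(-3)/(-2)) = (-3 - 7)*(12 - 6*(-4)) = -10*(12 + 24) = -10*36 = -360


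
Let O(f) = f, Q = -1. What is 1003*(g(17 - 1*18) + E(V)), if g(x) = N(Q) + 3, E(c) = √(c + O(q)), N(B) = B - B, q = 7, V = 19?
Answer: 3009 + 1003*√26 ≈ 8123.3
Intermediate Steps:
N(B) = 0
E(c) = √(7 + c) (E(c) = √(c + 7) = √(7 + c))
g(x) = 3 (g(x) = 0 + 3 = 3)
1003*(g(17 - 1*18) + E(V)) = 1003*(3 + √(7 + 19)) = 1003*(3 + √26) = 3009 + 1003*√26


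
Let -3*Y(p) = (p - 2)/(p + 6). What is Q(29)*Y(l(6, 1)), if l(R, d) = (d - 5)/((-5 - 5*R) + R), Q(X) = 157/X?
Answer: 1413/2581 ≈ 0.54746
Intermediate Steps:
l(R, d) = (-5 + d)/(-5 - 4*R)
Y(p) = -(-2 + p)/(3*(6 + p)) (Y(p) = -(p - 2)/(3*(p + 6)) = -(-2 + p)/(3*(6 + p)))
Q(29)*Y(l(6, 1)) = (157/29)*((2 - (5 - 1*1)/(5 + 4*6))/(3*(6 + (5 - 1*1)/(5 + 4*6)))) = (157*(1/29))*((2 - (5 - 1)/(5 + 24))/(3*(6 + (5 - 1)/(5 + 24)))) = 157*((2 - 4/29)/(3*(6 + 4/29)))/29 = 157*((2 - 4/29)/(3*(6 + (1/29)*4)))/29 = 157*((2 - 1*4/29)/(3*(6 + 4/29)))/29 = 157*((2 - 4/29)/(3*(178/29)))/29 = 157*((⅓)*(29/178)*(54/29))/29 = (157/29)*(9/89) = 1413/2581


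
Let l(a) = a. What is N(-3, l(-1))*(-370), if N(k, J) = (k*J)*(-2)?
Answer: 2220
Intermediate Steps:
N(k, J) = -2*J*k (N(k, J) = (J*k)*(-2) = -2*J*k)
N(-3, l(-1))*(-370) = -2*(-1)*(-3)*(-370) = -6*(-370) = 2220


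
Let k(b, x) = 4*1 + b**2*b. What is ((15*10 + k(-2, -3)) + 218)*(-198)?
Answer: -72072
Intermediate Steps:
k(b, x) = 4 + b**3
((15*10 + k(-2, -3)) + 218)*(-198) = ((15*10 + (4 + (-2)**3)) + 218)*(-198) = ((150 + (4 - 8)) + 218)*(-198) = ((150 - 4) + 218)*(-198) = (146 + 218)*(-198) = 364*(-198) = -72072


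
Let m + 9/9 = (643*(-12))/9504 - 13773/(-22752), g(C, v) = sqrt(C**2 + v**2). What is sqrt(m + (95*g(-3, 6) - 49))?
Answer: sqrt(-21838465330 + 123967229760*sqrt(5))/20856 ≈ 24.230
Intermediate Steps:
m = -301957/250272 (m = -1 + ((643*(-12))/9504 - 13773/(-22752)) = -1 + (-7716*1/9504 - 13773*(-1/22752)) = -1 + (-643/792 + 4591/7584) = -1 - 51685/250272 = -301957/250272 ≈ -1.2065)
sqrt(m + (95*g(-3, 6) - 49)) = sqrt(-301957/250272 + (95*sqrt((-3)**2 + 6**2) - 49)) = sqrt(-301957/250272 + (95*sqrt(9 + 36) - 49)) = sqrt(-301957/250272 + (95*sqrt(45) - 49)) = sqrt(-301957/250272 + (95*(3*sqrt(5)) - 49)) = sqrt(-301957/250272 + (285*sqrt(5) - 49)) = sqrt(-301957/250272 + (-49 + 285*sqrt(5))) = sqrt(-12565285/250272 + 285*sqrt(5))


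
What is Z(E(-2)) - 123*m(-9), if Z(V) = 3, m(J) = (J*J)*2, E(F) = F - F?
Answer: -19923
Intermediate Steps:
E(F) = 0
m(J) = 2*J² (m(J) = J²*2 = 2*J²)
Z(E(-2)) - 123*m(-9) = 3 - 246*(-9)² = 3 - 246*81 = 3 - 123*162 = 3 - 19926 = -19923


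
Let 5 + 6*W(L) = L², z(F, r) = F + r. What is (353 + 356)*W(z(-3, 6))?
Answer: 1418/3 ≈ 472.67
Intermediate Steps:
W(L) = -⅚ + L²/6
(353 + 356)*W(z(-3, 6)) = (353 + 356)*(-⅚ + (-3 + 6)²/6) = 709*(-⅚ + (⅙)*3²) = 709*(-⅚ + (⅙)*9) = 709*(-⅚ + 3/2) = 709*(⅔) = 1418/3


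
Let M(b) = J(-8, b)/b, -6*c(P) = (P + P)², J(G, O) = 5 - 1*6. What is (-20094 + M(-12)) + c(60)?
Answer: -269927/12 ≈ -22494.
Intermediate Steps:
J(G, O) = -1 (J(G, O) = 5 - 6 = -1)
c(P) = -2*P²/3 (c(P) = -(P + P)²/6 = -4*P²/6 = -2*P²/3)
M(b) = -1/b
(-20094 + M(-12)) + c(60) = (-20094 - 1/(-12)) - ⅔*60² = (-20094 - 1*(-1/12)) - ⅔*3600 = (-20094 + 1/12) - 2400 = -241127/12 - 2400 = -269927/12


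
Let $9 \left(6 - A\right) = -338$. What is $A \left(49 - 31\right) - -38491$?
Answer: $39275$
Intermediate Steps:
$A = \frac{392}{9}$ ($A = 6 - - \frac{338}{9} = 6 + \frac{338}{9} = \frac{392}{9} \approx 43.556$)
$A \left(49 - 31\right) - -38491 = \frac{392 \left(49 - 31\right)}{9} - -38491 = \frac{392}{9} \cdot 18 + 38491 = 784 + 38491 = 39275$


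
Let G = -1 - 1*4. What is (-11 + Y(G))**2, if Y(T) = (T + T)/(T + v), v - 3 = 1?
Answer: 1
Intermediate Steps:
v = 4 (v = 3 + 1 = 4)
G = -5 (G = -1 - 4 = -5)
Y(T) = 2*T/(4 + T) (Y(T) = (T + T)/(T + 4) = (2*T)/(4 + T) = 2*T/(4 + T))
(-11 + Y(G))**2 = (-11 + 2*(-5)/(4 - 5))**2 = (-11 + 2*(-5)/(-1))**2 = (-11 + 2*(-5)*(-1))**2 = (-11 + 10)**2 = (-1)**2 = 1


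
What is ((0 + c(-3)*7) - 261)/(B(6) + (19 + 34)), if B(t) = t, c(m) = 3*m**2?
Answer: -72/59 ≈ -1.2203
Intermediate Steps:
((0 + c(-3)*7) - 261)/(B(6) + (19 + 34)) = ((0 + (3*(-3)**2)*7) - 261)/(6 + (19 + 34)) = ((0 + (3*9)*7) - 261)/(6 + 53) = ((0 + 27*7) - 261)/59 = ((0 + 189) - 261)*(1/59) = (189 - 261)*(1/59) = -72*1/59 = -72/59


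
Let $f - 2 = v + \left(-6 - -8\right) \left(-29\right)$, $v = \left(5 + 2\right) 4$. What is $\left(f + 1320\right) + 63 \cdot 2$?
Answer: $1418$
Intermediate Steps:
$v = 28$ ($v = 7 \cdot 4 = 28$)
$f = -28$ ($f = 2 + \left(28 + \left(-6 - -8\right) \left(-29\right)\right) = 2 + \left(28 + \left(-6 + 8\right) \left(-29\right)\right) = 2 + \left(28 + 2 \left(-29\right)\right) = 2 + \left(28 - 58\right) = 2 - 30 = -28$)
$\left(f + 1320\right) + 63 \cdot 2 = \left(-28 + 1320\right) + 63 \cdot 2 = 1292 + 126 = 1418$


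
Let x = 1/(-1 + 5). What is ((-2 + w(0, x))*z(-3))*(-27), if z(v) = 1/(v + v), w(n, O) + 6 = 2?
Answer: -27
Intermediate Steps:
x = 1/4 ≈ 0.25000
w(n, O) = -4 (w(n, O) = -6 + 2 = -4)
z(v) = 1/(2*v)
((-2 + w(0, x))*z(-3))*(-27) = ((-2 - 4)*((1/2)/(-3)))*(-27) = -3*(-1)/3*(-27) = -6*(-1/6)*(-27) = 1*(-27) = -27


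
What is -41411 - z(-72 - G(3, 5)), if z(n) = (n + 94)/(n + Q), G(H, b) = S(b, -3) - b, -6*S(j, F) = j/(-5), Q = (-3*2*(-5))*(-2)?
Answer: -4513776/109 ≈ -41411.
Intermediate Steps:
Q = -60 (Q = -6*(-5)*(-2) = 30*(-2) = -60)
S(j, F) = j/30 (S(j, F) = -j/(6*(-5)) = -j*(-1)/(6*5) = -(-1)*j/30 = j/30)
G(H, b) = -29*b/30 (G(H, b) = b/30 - b = -29*b/30)
z(n) = (94 + n)/(-60 + n) (z(n) = (n + 94)/(n - 60) = (94 + n)/(-60 + n))
-41411 - z(-72 - G(3, 5)) = -41411 - (94 + (-72 - (-29)*5/30))/(-60 + (-72 - (-29)*5/30)) = -41411 - (94 + (-72 - 1*(-29/6)))/(-60 + (-72 - 1*(-29/6))) = -41411 - (94 + (-72 + 29/6))/(-60 + (-72 + 29/6)) = -41411 - (94 - 403/6)/(-60 - 403/6) = -41411 - 161/((-763/6)*6) = -41411 - (-6)*161/(763*6) = -41411 - 1*(-23/109) = -41411 + 23/109 = -4513776/109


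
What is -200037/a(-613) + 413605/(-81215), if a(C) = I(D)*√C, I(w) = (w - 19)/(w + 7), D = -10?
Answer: -82721/16243 + 600111*I*√613/17777 ≈ -5.0927 + 835.8*I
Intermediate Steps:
I(w) = (-19 + w)/(7 + w)
a(C) = 29*√C/3 (a(C) = ((-19 - 10)/(7 - 10))*√C = (-29/(-3))*√C = (-⅓*(-29))*√C = 29*√C/3)
-200037/a(-613) + 413605/(-81215) = -200037*(-3*I*√613/17777) + 413605/(-81215) = -200037*(-3*I*√613/17777) + 413605*(-1/81215) = -200037*(-3*I*√613/17777) - 82721/16243 = -(-600111)*I*√613/17777 - 82721/16243 = 600111*I*√613/17777 - 82721/16243 = -82721/16243 + 600111*I*√613/17777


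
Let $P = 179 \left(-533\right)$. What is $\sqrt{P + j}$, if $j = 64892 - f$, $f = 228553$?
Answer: $2 i \sqrt{64767} \approx 508.99 i$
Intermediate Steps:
$j = -163661$ ($j = 64892 - 228553 = -163661$)
$P = -95407$
$\sqrt{P + j} = \sqrt{-95407 - 163661} = \sqrt{-259068} = 2 i \sqrt{64767}$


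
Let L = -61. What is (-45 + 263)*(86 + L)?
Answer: 5450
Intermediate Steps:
(-45 + 263)*(86 + L) = (-45 + 263)*(86 - 61) = 218*25 = 5450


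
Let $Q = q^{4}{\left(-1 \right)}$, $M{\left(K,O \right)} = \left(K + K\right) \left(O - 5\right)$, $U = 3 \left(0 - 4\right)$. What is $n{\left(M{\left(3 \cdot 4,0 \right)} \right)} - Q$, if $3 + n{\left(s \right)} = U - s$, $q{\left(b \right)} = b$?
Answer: $104$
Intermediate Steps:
$U = -12$ ($U = 3 \left(-4\right) = -12$)
$M{\left(K,O \right)} = 2 K \left(-5 + O\right)$
$Q = 1$ ($Q = \left(-1\right)^{4} = 1$)
$n{\left(s \right)} = -15 - s$ ($n{\left(s \right)} = -3 - \left(12 + s\right) = -15 - s$)
$n{\left(M{\left(3 \cdot 4,0 \right)} \right)} - Q = \left(-15 - 2 \cdot 3 \cdot 4 \left(-5 + 0\right)\right) - 1 = \left(-15 - 2 \cdot 12 \left(-5\right)\right) - 1 = \left(-15 - -120\right) - 1 = \left(-15 + 120\right) - 1 = 105 - 1 = 104$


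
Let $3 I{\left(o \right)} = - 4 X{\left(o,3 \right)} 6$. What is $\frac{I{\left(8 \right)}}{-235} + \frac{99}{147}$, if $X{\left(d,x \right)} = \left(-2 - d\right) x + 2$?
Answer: $- \frac{3221}{11515} \approx -0.27972$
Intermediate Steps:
$X{\left(d,x \right)} = 2 + x \left(-2 - d\right)$ ($X{\left(d,x \right)} = x \left(-2 - d\right) + 2 = 2 + x \left(-2 - d\right)$)
$I{\left(o \right)} = 32 + 24 o$ ($I{\left(o \right)} = \frac{- 4 \left(2 - 6 - o 3\right) 6}{3} = \frac{- 4 \left(2 - 6 - 3 o\right) 6}{3} = \frac{- 4 \left(-4 - 3 o\right) 6}{3} = \frac{\left(16 + 12 o\right) 6}{3} = \frac{96 + 72 o}{3} = 32 + 24 o$)
$\frac{I{\left(8 \right)}}{-235} + \frac{99}{147} = \frac{32 + 24 \cdot 8}{-235} + \frac{99}{147} = \left(32 + 192\right) \left(- \frac{1}{235}\right) + 99 \cdot \frac{1}{147} = 224 \left(- \frac{1}{235}\right) + \frac{33}{49} = - \frac{224}{235} + \frac{33}{49} = - \frac{3221}{11515}$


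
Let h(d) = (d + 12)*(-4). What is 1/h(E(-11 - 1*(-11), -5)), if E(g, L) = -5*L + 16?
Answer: -1/212 ≈ -0.0047170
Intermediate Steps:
E(g, L) = 16 - 5*L
h(d) = -48 - 4*d (h(d) = (12 + d)*(-4) = -48 - 4*d)
1/h(E(-11 - 1*(-11), -5)) = 1/(-48 - 4*(16 - 5*(-5))) = 1/(-48 - 4*(16 + 25)) = 1/(-48 - 4*41) = 1/(-48 - 164) = 1/(-212) = -1/212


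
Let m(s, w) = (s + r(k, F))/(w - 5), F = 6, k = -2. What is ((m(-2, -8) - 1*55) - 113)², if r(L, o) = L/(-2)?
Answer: 4765489/169 ≈ 28198.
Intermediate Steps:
r(L, o) = -L/2 (r(L, o) = L*(-½) = -L/2)
m(s, w) = (1 + s)/(-5 + w) (m(s, w) = (s - ½*(-2))/(w - 5) = (s + 1)/(-5 + w) = (1 + s)/(-5 + w))
((m(-2, -8) - 1*55) - 113)² = (((1 - 2)/(-5 - 8) - 1*55) - 113)² = ((-1/(-13) - 55) - 113)² = ((-1/13*(-1) - 55) - 113)² = ((1/13 - 55) - 113)² = (-714/13 - 113)² = (-2183/13)² = 4765489/169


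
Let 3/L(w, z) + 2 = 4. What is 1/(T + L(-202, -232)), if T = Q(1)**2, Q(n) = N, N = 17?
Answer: 2/581 ≈ 0.0034423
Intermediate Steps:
L(w, z) = 3/2 (L(w, z) = 3/(-2 + 4) = 3/2)
Q(n) = 17
T = 289 (T = 17**2 = 289)
1/(T + L(-202, -232)) = 1/(289 + 3/2) = 1/(581/2) = 2/581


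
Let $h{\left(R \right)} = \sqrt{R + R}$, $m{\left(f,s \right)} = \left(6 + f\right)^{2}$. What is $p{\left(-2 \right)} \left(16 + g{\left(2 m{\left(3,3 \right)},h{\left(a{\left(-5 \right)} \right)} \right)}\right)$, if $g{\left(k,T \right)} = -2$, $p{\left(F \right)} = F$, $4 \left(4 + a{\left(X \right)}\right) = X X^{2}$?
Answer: $-28$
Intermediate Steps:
$a{\left(X \right)} = -4 + \frac{X^{3}}{4}$ ($a{\left(X \right)} = -4 + \frac{X X^{2}}{4} = -4 + \frac{X^{3}}{4}$)
$h{\left(R \right)} = \sqrt{2} \sqrt{R}$ ($h{\left(R \right)} = \sqrt{2 R} = \sqrt{2} \sqrt{R}$)
$p{\left(-2 \right)} \left(16 + g{\left(2 m{\left(3,3 \right)},h{\left(a{\left(-5 \right)} \right)} \right)}\right) = - 2 \left(16 - 2\right) = \left(-2\right) 14 = -28$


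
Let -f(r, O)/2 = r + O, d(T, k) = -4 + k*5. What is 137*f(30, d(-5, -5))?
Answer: -274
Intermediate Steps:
d(T, k) = -4 + 5*k
f(r, O) = -2*O - 2*r (f(r, O) = -2*(r + O) = -2*(O + r) = -2*O - 2*r)
137*f(30, d(-5, -5)) = 137*(-2*(-4 + 5*(-5)) - 2*30) = 137*(-2*(-4 - 25) - 60) = 137*(-2*(-29) - 60) = 137*(58 - 60) = 137*(-2) = -274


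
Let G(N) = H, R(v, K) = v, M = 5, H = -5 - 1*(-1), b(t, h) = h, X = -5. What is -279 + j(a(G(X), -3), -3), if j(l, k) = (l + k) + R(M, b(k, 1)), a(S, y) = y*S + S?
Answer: -269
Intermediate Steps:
H = -4 (H = -5 + 1 = -4)
G(N) = -4
a(S, y) = S + S*y (a(S, y) = S*y + S = S + S*y)
j(l, k) = 5 + k + l (j(l, k) = (l + k) + 5 = (k + l) + 5 = 5 + k + l)
-279 + j(a(G(X), -3), -3) = -279 + (5 - 3 - 4*(1 - 3)) = -279 + (5 - 3 - 4*(-2)) = -279 + (5 - 3 + 8) = -279 + 10 = -269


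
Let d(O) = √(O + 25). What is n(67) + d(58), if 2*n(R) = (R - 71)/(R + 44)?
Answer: -2/111 + √83 ≈ 9.0924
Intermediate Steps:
d(O) = √(25 + O)
n(R) = (-71 + R)/(2*(44 + R)) (n(R) = ((R - 71)/(R + 44))/2 = ((-71 + R)/(44 + R))/2 = (-71 + R)/(2*(44 + R)))
n(67) + d(58) = (-71 + 67)/(2*(44 + 67)) + √(25 + 58) = (½)*(-4)/111 + √83 = (½)*(1/111)*(-4) + √83 = -2/111 + √83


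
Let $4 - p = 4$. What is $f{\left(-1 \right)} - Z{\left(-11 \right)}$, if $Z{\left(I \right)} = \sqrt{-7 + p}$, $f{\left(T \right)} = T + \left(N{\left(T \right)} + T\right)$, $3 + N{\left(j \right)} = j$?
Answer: $-6 - i \sqrt{7} \approx -6.0 - 2.6458 i$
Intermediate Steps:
$N{\left(j \right)} = -3 + j$
$p = 0$ ($p = 4 - 4 = 0$)
$f{\left(T \right)} = -3 + 3 T$ ($f{\left(T \right)} = T + \left(\left(-3 + T\right) + T\right) = T + \left(-3 + 2 T\right) = -3 + 3 T$)
$Z{\left(I \right)} = i \sqrt{7}$ ($Z{\left(I \right)} = \sqrt{-7 + 0} = \sqrt{-7} = i \sqrt{7}$)
$f{\left(-1 \right)} - Z{\left(-11 \right)} = \left(-3 + 3 \left(-1\right)\right) - i \sqrt{7} = \left(-3 - 3\right) - i \sqrt{7} = -6 - i \sqrt{7}$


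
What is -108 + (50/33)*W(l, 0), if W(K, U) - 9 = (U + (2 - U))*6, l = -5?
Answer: -838/11 ≈ -76.182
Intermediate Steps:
W(K, U) = 21 (W(K, U) = 9 + (U + (2 - U))*6 = 9 + 2*6 = 9 + 12 = 21)
-108 + (50/33)*W(l, 0) = -108 + (50/33)*21 = -108 + 350/11 = -838/11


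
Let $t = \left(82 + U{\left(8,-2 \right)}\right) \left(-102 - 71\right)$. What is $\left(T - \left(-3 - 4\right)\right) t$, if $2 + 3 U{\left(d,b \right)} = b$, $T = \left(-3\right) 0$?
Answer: $- \frac{293062}{3} \approx -97687.0$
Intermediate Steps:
$T = 0$
$U{\left(d,b \right)} = - \frac{2}{3} + \frac{b}{3}$
$t = - \frac{41866}{3}$ ($t = \left(82 + \left(- \frac{2}{3} + \frac{1}{3} \left(-2\right)\right)\right) \left(-102 - 71\right) = \left(82 - \frac{4}{3}\right) \left(-173\right) = \frac{242}{3} \left(-173\right) = - \frac{41866}{3} \approx -13955.0$)
$\left(T - \left(-3 - 4\right)\right) t = \left(0 - \left(-3 - 4\right)\right) \left(- \frac{41866}{3}\right) = \left(0 - -7\right) \left(- \frac{41866}{3}\right) = \left(0 + 7\right) \left(- \frac{41866}{3}\right) = 7 \left(- \frac{41866}{3}\right) = - \frac{293062}{3}$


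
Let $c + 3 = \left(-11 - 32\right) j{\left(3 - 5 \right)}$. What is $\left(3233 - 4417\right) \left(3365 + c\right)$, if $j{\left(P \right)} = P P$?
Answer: $-3776960$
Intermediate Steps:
$j{\left(P \right)} = P^{2}$
$c = -175$ ($c = -3 + \left(-11 - 32\right) \left(3 - 5\right)^{2} = -3 - 43 \left(-2\right)^{2} = -3 - 172 = -175$)
$\left(3233 - 4417\right) \left(3365 + c\right) = \left(3233 - 4417\right) \left(3365 - 175\right) = \left(-1184\right) 3190 = -3776960$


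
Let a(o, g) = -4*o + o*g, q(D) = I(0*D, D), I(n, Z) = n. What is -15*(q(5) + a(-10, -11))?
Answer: -2250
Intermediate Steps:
q(D) = 0 (q(D) = 0*D = 0)
a(o, g) = -4*o + g*o
-15*(q(5) + a(-10, -11)) = -15*(0 - 10*(-4 - 11)) = -15*(0 - 10*(-15)) = -15*(0 + 150) = -15*150 = -2250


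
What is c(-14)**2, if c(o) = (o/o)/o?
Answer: 1/196 ≈ 0.0051020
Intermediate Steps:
c(o) = 1/o
c(-14)**2 = (1/(-14))**2 = (-1/14)**2 = 1/196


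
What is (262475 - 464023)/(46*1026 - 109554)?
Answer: 100774/31179 ≈ 3.2321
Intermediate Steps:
(262475 - 464023)/(46*1026 - 109554) = -201548/(47196 - 109554) = -201548/(-62358) = -201548*(-1/62358) = 100774/31179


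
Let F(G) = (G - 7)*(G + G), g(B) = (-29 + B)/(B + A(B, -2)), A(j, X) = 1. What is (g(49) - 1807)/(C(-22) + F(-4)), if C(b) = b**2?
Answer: -9033/2860 ≈ -3.1584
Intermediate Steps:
g(B) = (-29 + B)/(1 + B) (g(B) = (-29 + B)/(B + 1) = (-29 + B)/(1 + B))
F(G) = 2*G*(-7 + G) (F(G) = (-7 + G)*(2*G) = 2*G*(-7 + G))
(g(49) - 1807)/(C(-22) + F(-4)) = ((-29 + 49)/(1 + 49) - 1807)/((-22)**2 + 2*(-4)*(-7 - 4)) = (20/50 - 1807)/(484 + 2*(-4)*(-11)) = ((1/50)*20 - 1807)/(484 + 88) = (2/5 - 1807)/572 = -9033/5*1/572 = -9033/2860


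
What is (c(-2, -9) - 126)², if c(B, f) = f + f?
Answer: 20736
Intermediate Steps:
c(B, f) = 2*f
(c(-2, -9) - 126)² = (2*(-9) - 126)² = (-18 - 126)² = (-144)² = 20736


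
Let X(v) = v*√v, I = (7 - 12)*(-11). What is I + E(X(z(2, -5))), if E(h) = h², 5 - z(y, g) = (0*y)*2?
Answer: 180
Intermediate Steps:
z(y, g) = 5 (z(y, g) = 5 - 0*y*2 = 5 - 0*2 = 5 - 1*0 = 5 + 0 = 5)
I = 55 (I = -5*(-11) = 55)
X(v) = v^(3/2)
I + E(X(z(2, -5))) = 55 + (5^(3/2))² = 55 + (5*√5)² = 55 + 125 = 180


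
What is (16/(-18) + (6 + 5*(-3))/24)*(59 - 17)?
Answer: -637/12 ≈ -53.083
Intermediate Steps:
(16/(-18) + (6 + 5*(-3))/24)*(59 - 17) = (16*(-1/18) + (6 - 15)*(1/24))*42 = (-8/9 - 9*1/24)*42 = (-8/9 - 3/8)*42 = -91/72*42 = -637/12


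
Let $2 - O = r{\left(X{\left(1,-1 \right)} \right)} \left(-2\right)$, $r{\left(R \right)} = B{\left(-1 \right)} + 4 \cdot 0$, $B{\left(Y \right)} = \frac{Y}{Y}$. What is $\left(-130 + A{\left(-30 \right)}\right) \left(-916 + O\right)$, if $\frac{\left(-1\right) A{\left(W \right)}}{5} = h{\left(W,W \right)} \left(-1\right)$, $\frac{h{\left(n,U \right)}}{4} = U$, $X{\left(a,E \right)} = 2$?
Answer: $665760$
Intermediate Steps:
$B{\left(Y \right)} = 1$
$h{\left(n,U \right)} = 4 U$
$A{\left(W \right)} = 20 W$ ($A{\left(W \right)} = - 5 \cdot 4 W \left(-1\right) = - 5 \left(- 4 W\right) = 20 W$)
$r{\left(R \right)} = 1$ ($r{\left(R \right)} = 1 + 4 \cdot 0 = 1 + 0 = 1$)
$O = 4$ ($O = 2 - 1 \left(-2\right) = 2 - -2 = 2 + 2 = 4$)
$\left(-130 + A{\left(-30 \right)}\right) \left(-916 + O\right) = \left(-130 + 20 \left(-30\right)\right) \left(-916 + 4\right) = \left(-130 - 600\right) \left(-912\right) = \left(-730\right) \left(-912\right) = 665760$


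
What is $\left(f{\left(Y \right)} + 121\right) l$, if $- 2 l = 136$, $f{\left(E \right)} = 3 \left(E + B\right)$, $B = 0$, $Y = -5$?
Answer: $-7208$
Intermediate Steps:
$f{\left(E \right)} = 3 E$ ($f{\left(E \right)} = 3 \left(E + 0\right) = 3 E$)
$l = -68$ ($l = \left(- \frac{1}{2}\right) 136 = -68$)
$\left(f{\left(Y \right)} + 121\right) l = \left(3 \left(-5\right) + 121\right) \left(-68\right) = \left(-15 + 121\right) \left(-68\right) = 106 \left(-68\right) = -7208$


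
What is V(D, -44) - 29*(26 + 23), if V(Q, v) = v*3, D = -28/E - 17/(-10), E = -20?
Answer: -1553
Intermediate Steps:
D = 31/10 (D = -28/(-20) - 17/(-10) = -28*(-1/20) - 17*(-⅒) = 7/5 + 17/10 = 31/10 ≈ 3.1000)
V(Q, v) = 3*v
V(D, -44) - 29*(26 + 23) = 3*(-44) - 29*(26 + 23) = -132 - 29*49 = -132 - 1*1421 = -132 - 1421 = -1553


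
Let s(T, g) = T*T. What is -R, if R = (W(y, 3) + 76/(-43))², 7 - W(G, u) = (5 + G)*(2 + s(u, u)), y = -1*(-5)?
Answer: -20295025/1849 ≈ -10976.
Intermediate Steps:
y = 5
s(T, g) = T²
W(G, u) = 7 - (2 + u²)*(5 + G) (W(G, u) = 7 - (5 + G)*(2 + u²) = 7 - (2 + u²)*(5 + G))
R = 20295025/1849 (R = ((-3 - 5*3² - 2*5 - 1*5*3²) + 76/(-43))² = ((-3 - 5*9 - 10 - 1*5*9) + 76*(-1/43))² = ((-3 - 45 - 10 - 45) - 76/43)² = (-103 - 76/43)² = (-4505/43)² = 20295025/1849 ≈ 10976.)
-R = -1*20295025/1849 = -20295025/1849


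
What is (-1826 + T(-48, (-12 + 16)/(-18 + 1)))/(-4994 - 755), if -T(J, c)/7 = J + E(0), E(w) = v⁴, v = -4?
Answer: 3282/5749 ≈ 0.57088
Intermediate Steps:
E(w) = 256 (E(w) = (-4)⁴ = 256)
T(J, c) = -1792 - 7*J (T(J, c) = -7*(J + 256) = -7*(256 + J) = -1792 - 7*J)
(-1826 + T(-48, (-12 + 16)/(-18 + 1)))/(-4994 - 755) = (-1826 + (-1792 - 7*(-48)))/(-4994 - 755) = (-1826 + (-1792 + 336))/(-5749) = (-1826 - 1456)*(-1/5749) = -3282*(-1/5749) = 3282/5749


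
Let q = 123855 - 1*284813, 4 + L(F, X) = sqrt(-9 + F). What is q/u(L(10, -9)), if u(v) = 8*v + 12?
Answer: 80479/6 ≈ 13413.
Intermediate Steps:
L(F, X) = -4 + sqrt(-9 + F)
u(v) = 12 + 8*v
q = -160958 (q = 123855 - 284813 = -160958)
q/u(L(10, -9)) = -160958/(12 + 8*(-4 + sqrt(-9 + 10))) = -160958/(12 + 8*(-4 + sqrt(1))) = -160958/(12 + 8*(-4 + 1)) = -160958/(12 + 8*(-3)) = -160958/(12 - 24) = -160958/(-12) = -160958*(-1/12) = 80479/6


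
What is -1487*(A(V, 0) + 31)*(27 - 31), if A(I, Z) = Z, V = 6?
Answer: 184388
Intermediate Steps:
-1487*(A(V, 0) + 31)*(27 - 31) = -1487*(0 + 31)*(27 - 31) = -46097*(-4) = -1487*(-124) = 184388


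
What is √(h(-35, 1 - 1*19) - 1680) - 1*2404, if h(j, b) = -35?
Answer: -2404 + 7*I*√35 ≈ -2404.0 + 41.413*I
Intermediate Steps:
√(h(-35, 1 - 1*19) - 1680) - 1*2404 = √(-35 - 1680) - 1*2404 = √(-1715) - 2404 = 7*I*√35 - 2404 = -2404 + 7*I*√35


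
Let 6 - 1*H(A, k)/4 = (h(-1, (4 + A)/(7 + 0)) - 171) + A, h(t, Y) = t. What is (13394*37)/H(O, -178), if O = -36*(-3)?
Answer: 247789/140 ≈ 1769.9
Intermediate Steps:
O = 108
H(A, k) = 712 - 4*A (H(A, k) = 24 - 4*((-1 - 171) + A) = 24 - 4*(-172 + A) = 24 + (688 - 4*A) = 712 - 4*A)
(13394*37)/H(O, -178) = (13394*37)/(712 - 4*108) = 495578/(712 - 432) = 495578/280 = 495578*(1/280) = 247789/140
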